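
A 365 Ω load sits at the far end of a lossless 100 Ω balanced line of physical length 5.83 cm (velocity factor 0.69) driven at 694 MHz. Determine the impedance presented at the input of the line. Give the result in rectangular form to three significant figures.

Z_in ≈ 30.6 − j32.7 Ω

λ = v/f = 0.69·c / 694 MHz = 0.298 m
βl = 2π·l/λ = 2π × 0.195 = 70.4°
tan(βl) = tan(70.4°) = 2.8
Z_in = Z_0·(Z_L + jZ_0·tanβl)/(Z_0 + jZ_L·tanβl)
     = 100·(365 + j280)/(100 + j1020)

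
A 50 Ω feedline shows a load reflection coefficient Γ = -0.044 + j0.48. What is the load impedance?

Z_L = Z_0·(1 + Γ)/(1 − Γ) = 50·(0.956 + j0.48)/(1.04 − j0.48)

Z_L ≈ 29.1 + j36.4 Ω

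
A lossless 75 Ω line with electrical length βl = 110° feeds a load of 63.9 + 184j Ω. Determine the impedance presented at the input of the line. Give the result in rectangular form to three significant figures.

Z_in ≈ 8.35 − j0.324 Ω

tan(βl) = tan(110°) = -2.75
Z_in = Z_0·(Z_L + jZ_0·tanβl)/(Z_0 + jZ_L·tanβl)
     = 75·(63.9 − j22.1)/(581 − j176)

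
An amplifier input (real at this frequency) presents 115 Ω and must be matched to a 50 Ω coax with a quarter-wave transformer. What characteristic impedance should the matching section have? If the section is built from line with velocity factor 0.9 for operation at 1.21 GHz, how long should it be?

Z_qwt = √(Z_0·R_L) = √(50 × 115) = √5750
λ = 0.9·c/f = 0.223 m, so l = λ/4 = 0.0558 m

Z_qwt ≈ 75.8 Ω; length ≈ 5.58 cm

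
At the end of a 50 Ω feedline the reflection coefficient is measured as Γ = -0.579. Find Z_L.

Z_L = Z_0·(1 + Γ)/(1 − Γ) = 50·(0.421)/(1.58)

Z_L ≈ 13.3 Ω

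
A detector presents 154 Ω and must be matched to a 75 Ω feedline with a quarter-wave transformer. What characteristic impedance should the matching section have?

Z_qwt = √(Z_0·R_L) = √(75 × 154) = √11550

Z_qwt ≈ 107 Ω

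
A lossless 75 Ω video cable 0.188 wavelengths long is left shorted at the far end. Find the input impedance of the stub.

Z_in ≈ +j183 Ω

βl = 2π × 0.188 = 67.7°
tan(βl) = 2.44
For a shorted stub, Z_in = jZ_0·tan(βl)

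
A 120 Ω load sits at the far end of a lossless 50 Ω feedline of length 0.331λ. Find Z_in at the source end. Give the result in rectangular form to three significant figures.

Z_in ≈ 25.9 + j21.9 Ω

βl = 2π × 0.331 = 119°
tan(βl) = tan(119°) = -1.79
Z_in = Z_0·(Z_L + jZ_0·tanβl)/(Z_0 + jZ_L·tanβl)
     = 50·(120 − j89.6)/(50 − j215)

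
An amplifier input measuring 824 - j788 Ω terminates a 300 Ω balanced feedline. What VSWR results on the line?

VSWR ≈ 5.44

Γ = (Z_L − Z_0)/(Z_L + Z_0) = (524 − j788)/(1124 − j788)
|Γ| = 946/1370 = 0.689
VSWR = (1 + |Γ|)/(1 − |Γ|) = 1.69/0.311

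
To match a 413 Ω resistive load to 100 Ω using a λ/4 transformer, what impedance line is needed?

Z_qwt = √(Z_0·R_L) = √(100 × 413) = √41300

Z_qwt ≈ 203 Ω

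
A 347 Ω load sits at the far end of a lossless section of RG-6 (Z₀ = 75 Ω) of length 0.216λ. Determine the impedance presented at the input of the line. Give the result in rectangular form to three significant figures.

βl = 2π × 0.216 = 77.8°
tan(βl) = tan(77.8°) = 4.61
Z_in = Z_0·(Z_L + jZ_0·tanβl)/(Z_0 + jZ_L·tanβl)
     = 75·(347 + j346)/(75 + j1600)

Z_in ≈ 16.9 − j15.5 Ω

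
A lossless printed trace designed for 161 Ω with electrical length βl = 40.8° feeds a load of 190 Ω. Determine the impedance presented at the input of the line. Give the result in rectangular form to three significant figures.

tan(βl) = tan(40.8°) = 0.863
Z_in = Z_0·(Z_L + jZ_0·tanβl)/(Z_0 + jZ_L·tanβl)
     = 161·(190 + j139)/(161 + j164)

Z_in ≈ 163 − j26.8 Ω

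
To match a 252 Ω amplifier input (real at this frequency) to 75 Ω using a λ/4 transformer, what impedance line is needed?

Z_qwt = √(Z_0·R_L) = √(75 × 252) = √18900

Z_qwt ≈ 137 Ω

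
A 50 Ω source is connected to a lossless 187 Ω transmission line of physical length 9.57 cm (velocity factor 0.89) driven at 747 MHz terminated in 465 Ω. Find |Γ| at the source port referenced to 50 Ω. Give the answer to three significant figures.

λ = v/f = 0.89·c / 747 MHz = 0.357 m
βl = 2π·l/λ = 2π × 0.268 = 96.4°
tan(βl) = -8.93
Z_in = Z_0·(Z_L + jZ_0·tanβl)/(Z_0 + jZ_L·tanβl) = 76 + j17.5 Ω
Γ_s = (Z_in − Z_s)/(Z_in + Z_s) = (26 + j17.5)/(126 + j17.5), |Γ_s| = 0.246

|Γ| ≈ 0.246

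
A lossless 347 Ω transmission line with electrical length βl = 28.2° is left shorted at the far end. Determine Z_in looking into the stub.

Z_in ≈ +j186 Ω

tan(βl) = 0.536
For a shorted stub, Z_in = jZ_0·tan(βl)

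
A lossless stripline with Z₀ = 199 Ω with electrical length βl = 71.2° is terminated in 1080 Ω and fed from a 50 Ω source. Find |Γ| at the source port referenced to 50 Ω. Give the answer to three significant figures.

tan(βl) = 2.94
Z_in = Z_0·(Z_L + jZ_0·tanβl)/(Z_0 + jZ_L·tanβl) = 40.8 − j65.2 Ω
Γ_s = (Z_in − Z_s)/(Z_in + Z_s) = (-9.24 − j65.2)/(90.8 − j65.2), |Γ_s| = 0.589

|Γ| ≈ 0.589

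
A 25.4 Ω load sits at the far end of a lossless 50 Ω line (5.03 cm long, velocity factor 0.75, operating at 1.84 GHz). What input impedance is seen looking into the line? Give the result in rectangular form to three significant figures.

Z_in ≈ 32 − j21 Ω

λ = v/f = 0.75·c / 1.84 GHz = 0.122 m
βl = 2π·l/λ = 2π × 0.411 = 148°
tan(βl) = tan(148°) = -0.623
Z_in = Z_0·(Z_L + jZ_0·tanβl)/(Z_0 + jZ_L·tanβl)
     = 50·(25.4 − j31.1)/(50 − j15.8)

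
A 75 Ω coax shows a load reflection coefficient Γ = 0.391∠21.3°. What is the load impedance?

Z_L ≈ 150 + j50.2 Ω

Z_L = Z_0·(1 + Γ)/(1 − Γ) = 75·(1.36 + j0.142)/(0.636 − j0.142)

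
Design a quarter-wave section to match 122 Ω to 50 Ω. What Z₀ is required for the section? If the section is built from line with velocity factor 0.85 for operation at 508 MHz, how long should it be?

Z_qwt ≈ 78.1 Ω; length ≈ 12.5 cm

Z_qwt = √(Z_0·R_L) = √(50 × 122) = √6100
λ = 0.85·c/f = 0.502 m, so l = λ/4 = 0.125 m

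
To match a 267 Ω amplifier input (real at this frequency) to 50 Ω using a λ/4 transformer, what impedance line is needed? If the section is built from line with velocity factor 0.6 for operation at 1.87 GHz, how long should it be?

Z_qwt ≈ 116 Ω; length ≈ 2.41 cm

Z_qwt = √(Z_0·R_L) = √(50 × 267) = √13350
λ = 0.6·c/f = 0.0963 m, so l = λ/4 = 0.0241 m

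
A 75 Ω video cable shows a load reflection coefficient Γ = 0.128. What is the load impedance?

Z_L ≈ 97 Ω

Z_L = Z_0·(1 + Γ)/(1 − Γ) = 75·(1.13)/(0.872)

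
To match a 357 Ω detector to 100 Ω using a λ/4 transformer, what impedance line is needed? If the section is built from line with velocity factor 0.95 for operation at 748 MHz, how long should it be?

Z_qwt = √(Z_0·R_L) = √(100 × 357) = √35700
λ = 0.95·c/f = 0.381 m, so l = λ/4 = 0.0953 m

Z_qwt ≈ 189 Ω; length ≈ 9.53 cm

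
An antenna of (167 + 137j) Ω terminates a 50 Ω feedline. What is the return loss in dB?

Γ = (117 + j137)/(217 + j137), |Γ| = 0.702
RL = −20·log₁₀|Γ| = −20·log₁₀(0.702)

RL ≈ 3.07 dB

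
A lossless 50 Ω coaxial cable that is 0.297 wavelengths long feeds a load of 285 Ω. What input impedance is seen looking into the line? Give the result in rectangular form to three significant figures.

βl = 2π × 0.297 = 107°
tan(βl) = tan(107°) = -3.29
Z_in = Z_0·(Z_L + jZ_0·tanβl)/(Z_0 + jZ_L·tanβl)
     = 50·(285 − j164)/(50 − j937)

Z_in ≈ 9.56 + j14.7 Ω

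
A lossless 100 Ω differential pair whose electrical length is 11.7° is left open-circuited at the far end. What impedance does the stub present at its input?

tan(βl) = 0.207
For an open-circuited stub, Z_in = −jZ_0·cot(βl) = −jZ_0/tan(βl)

Z_in ≈ −j483 Ω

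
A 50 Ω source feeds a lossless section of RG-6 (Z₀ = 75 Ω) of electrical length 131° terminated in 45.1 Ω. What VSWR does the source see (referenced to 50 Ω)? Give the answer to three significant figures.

VSWR ≈ 2.02

tan(βl) = -1.15
Z_in = Z_0·(Z_L + jZ_0·tanβl)/(Z_0 + jZ_L·tanβl) = 70.9 − j37.3 Ω
Γ_s = (Z_in − Z_s)/(Z_in + Z_s) = (20.9 − j37.3)/(121 − j37.3), |Γ_s| = 0.338
VSWR = (1 + |Γ_s|)/(1 − |Γ_s|)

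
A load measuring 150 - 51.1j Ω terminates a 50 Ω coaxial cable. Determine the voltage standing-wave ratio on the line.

VSWR ≈ 3.39

Γ = (Z_L − Z_0)/(Z_L + Z_0) = (100 − j51.1)/(200 − j51.1)
|Γ| = 112/206 = 0.544
VSWR = (1 + |Γ|)/(1 − |Γ|) = 1.54/0.456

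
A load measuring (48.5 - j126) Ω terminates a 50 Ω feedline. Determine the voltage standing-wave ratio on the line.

Γ = (Z_L − Z_0)/(Z_L + Z_0) = (-1.5 − j126)/(98.5 − j126)
|Γ| = 126/160 = 0.788
VSWR = (1 + |Γ|)/(1 − |Γ|) = 1.79/0.212

VSWR ≈ 8.43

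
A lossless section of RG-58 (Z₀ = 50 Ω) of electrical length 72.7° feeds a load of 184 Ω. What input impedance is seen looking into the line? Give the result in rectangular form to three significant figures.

tan(βl) = tan(72.7°) = 3.21
Z_in = Z_0·(Z_L + jZ_0·tanβl)/(Z_0 + jZ_L·tanβl)
     = 50·(184 + j161)/(50 + j591)

Z_in ≈ 14.8 − j14.3 Ω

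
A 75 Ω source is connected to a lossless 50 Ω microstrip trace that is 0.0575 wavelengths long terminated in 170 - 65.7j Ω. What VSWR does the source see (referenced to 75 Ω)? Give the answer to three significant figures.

βl = 2π × 0.0575 = 20.7°
tan(βl) = 0.378
Z_in = Z_0·(Z_L + jZ_0·tanβl)/(Z_0 + jZ_L·tanβl) = 49.9 − j74.1 Ω
Γ_s = (Z_in − Z_s)/(Z_in + Z_s) = (-25.1 − j74.1)/(125 − j74.1), |Γ_s| = 0.539
VSWR = (1 + |Γ_s|)/(1 − |Γ_s|)

VSWR ≈ 3.34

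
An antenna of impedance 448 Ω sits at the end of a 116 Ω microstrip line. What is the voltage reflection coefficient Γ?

Γ = (Z_L − Z_0)/(Z_L + Z_0) = (448 − 116)/(448 + 116) = 332/564

Γ = 0.589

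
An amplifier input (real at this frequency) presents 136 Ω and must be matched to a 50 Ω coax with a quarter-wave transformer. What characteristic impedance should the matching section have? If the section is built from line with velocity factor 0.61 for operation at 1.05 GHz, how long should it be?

Z_qwt = √(Z_0·R_L) = √(50 × 136) = √6800
λ = 0.61·c/f = 0.174 m, so l = λ/4 = 0.0436 m

Z_qwt ≈ 82.5 Ω; length ≈ 4.36 cm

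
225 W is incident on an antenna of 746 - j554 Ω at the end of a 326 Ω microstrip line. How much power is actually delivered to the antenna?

|Γ| = |(420 − j554)/(1072 − j554)| = 0.576
|Γ|² = 0.332
P_refl = |Γ|²·P_inc = 74.7 W, P_del = (1 − |Γ|²)·P_inc = 150 W

P_delivered ≈ 150 W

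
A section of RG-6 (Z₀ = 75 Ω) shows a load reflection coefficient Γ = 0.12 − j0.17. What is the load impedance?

Z_L ≈ 89.3 − j31.7 Ω

Z_L = Z_0·(1 + Γ)/(1 − Γ) = 75·(1.12 − j0.17)/(0.88 + j0.17)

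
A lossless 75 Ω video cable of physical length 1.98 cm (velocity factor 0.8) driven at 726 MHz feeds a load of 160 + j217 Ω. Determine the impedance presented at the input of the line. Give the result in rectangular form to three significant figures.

λ = v/f = 0.8·c / 726 MHz = 0.331 m
βl = 2π·l/λ = 2π × 0.0599 = 21.6°
tan(βl) = tan(21.6°) = 0.395
Z_in = Z_0·(Z_L + jZ_0·tanβl)/(Z_0 + jZ_L·tanβl)
     = 75·(160 + j247)/(-10.8 + j63.2)

Z_in ≈ 253 − j233 Ω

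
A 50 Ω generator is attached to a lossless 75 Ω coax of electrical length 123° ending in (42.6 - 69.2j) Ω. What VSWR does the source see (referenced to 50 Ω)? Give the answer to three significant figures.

VSWR ≈ 5.14

tan(βl) = -1.54
Z_in = Z_0·(Z_L + jZ_0·tanβl)/(Z_0 + jZ_L·tanβl) = 152 + j122 Ω
Γ_s = (Z_in − Z_s)/(Z_in + Z_s) = (102 + j122)/(202 + j122), |Γ_s| = 0.674
VSWR = (1 + |Γ_s|)/(1 − |Γ_s|)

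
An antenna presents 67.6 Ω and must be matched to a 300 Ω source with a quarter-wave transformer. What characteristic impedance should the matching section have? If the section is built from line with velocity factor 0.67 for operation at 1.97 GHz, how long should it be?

Z_qwt = √(Z_0·R_L) = √(300 × 67.6) = √20280
λ = 0.67·c/f = 0.102 m, so l = λ/4 = 0.0255 m

Z_qwt ≈ 142 Ω; length ≈ 2.55 cm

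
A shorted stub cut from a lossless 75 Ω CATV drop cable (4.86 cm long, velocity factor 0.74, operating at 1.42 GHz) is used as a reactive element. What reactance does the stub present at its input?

λ = v/f = 0.74·c / 1.42 GHz = 0.156 m
βl = 2π·l/λ = 2π × 0.311 = 112°
tan(βl) = -2.49
For a shorted stub, Z_in = jZ_0·tan(βl)

X_in ≈ -186 Ω (capacitive)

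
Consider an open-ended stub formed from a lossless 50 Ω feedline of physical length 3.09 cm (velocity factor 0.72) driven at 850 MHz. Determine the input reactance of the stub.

λ = v/f = 0.72·c / 850 MHz = 0.254 m
βl = 2π·l/λ = 2π × 0.122 = 43.8°
tan(βl) = 0.958
For an open-ended stub, Z_in = −jZ_0·cot(βl) = −jZ_0/tan(βl)

X_in ≈ -52.2 Ω (capacitive)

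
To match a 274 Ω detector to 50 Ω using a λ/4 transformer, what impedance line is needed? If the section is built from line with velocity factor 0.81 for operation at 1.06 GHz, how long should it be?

Z_qwt ≈ 117 Ω; length ≈ 5.73 cm

Z_qwt = √(Z_0·R_L) = √(50 × 274) = √13700
λ = 0.81·c/f = 0.229 m, so l = λ/4 = 0.0573 m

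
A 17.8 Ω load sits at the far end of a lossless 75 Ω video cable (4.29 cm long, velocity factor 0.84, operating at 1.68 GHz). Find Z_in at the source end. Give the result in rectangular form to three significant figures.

Z_in ≈ 171 − j149 Ω

λ = v/f = 0.84·c / 1.68 GHz = 0.15 m
βl = 2π·l/λ = 2π × 0.286 = 103°
tan(βl) = tan(103°) = -4.35
Z_in = Z_0·(Z_L + jZ_0·tanβl)/(Z_0 + jZ_L·tanβl)
     = 75·(17.8 − j326)/(75 − j77.3)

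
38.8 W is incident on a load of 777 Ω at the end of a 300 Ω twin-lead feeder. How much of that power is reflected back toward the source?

P_reflected ≈ 7.61 W

Γ = (777 − 300)/(777 + 300) = 0.443
|Γ|² = 0.196
P_refl = |Γ|²·P_inc = 7.61 W, P_del = (1 − |Γ|²)·P_inc = 31.2 W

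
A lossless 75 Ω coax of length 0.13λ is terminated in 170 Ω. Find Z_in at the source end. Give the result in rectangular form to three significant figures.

Z_in ≈ 53.1 − j48.4 Ω

βl = 2π × 0.13 = 46.8°
tan(βl) = tan(46.8°) = 1.06
Z_in = Z_0·(Z_L + jZ_0·tanβl)/(Z_0 + jZ_L·tanβl)
     = 75·(170 + j79.9)/(75 + j181)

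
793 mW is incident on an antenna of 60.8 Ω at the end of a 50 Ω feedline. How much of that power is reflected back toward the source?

P_reflected ≈ 7.53 mW

Γ = (60.8 − 50)/(60.8 + 50) = 0.0975
|Γ|² = 0.0095
P_refl = |Γ|²·P_inc = 7.53 mW, P_del = (1 − |Γ|²)·P_inc = 785 mW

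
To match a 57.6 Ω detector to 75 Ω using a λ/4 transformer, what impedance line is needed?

Z_qwt ≈ 65.7 Ω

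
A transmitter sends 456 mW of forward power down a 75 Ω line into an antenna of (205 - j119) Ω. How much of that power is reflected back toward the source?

P_reflected ≈ 153 mW

|Γ| = |(130 − j119)/(280 − j119)| = 0.579
|Γ|² = 0.336
P_refl = |Γ|²·P_inc = 153 mW, P_del = (1 − |Γ|²)·P_inc = 303 mW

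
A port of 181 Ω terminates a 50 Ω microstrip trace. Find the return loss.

Γ = (181 − 50)/(181 + 50) = 0.567
RL = −20·log₁₀|Γ| = −20·log₁₀(0.567)

RL ≈ 4.93 dB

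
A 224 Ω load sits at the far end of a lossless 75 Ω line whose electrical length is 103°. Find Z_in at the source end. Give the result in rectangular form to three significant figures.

Z_in ≈ 26.3 + j15.3 Ω

tan(βl) = tan(103°) = -4.33
Z_in = Z_0·(Z_L + jZ_0·tanβl)/(Z_0 + jZ_L·tanβl)
     = 75·(224 − j325)/(75 − j970)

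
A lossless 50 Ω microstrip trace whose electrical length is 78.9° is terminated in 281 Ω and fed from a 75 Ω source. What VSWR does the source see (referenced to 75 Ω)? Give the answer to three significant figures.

tan(βl) = 5.1
Z_in = Z_0·(Z_L + jZ_0·tanβl)/(Z_0 + jZ_L·tanβl) = 9.23 − j9.49 Ω
Γ_s = (Z_in − Z_s)/(Z_in + Z_s) = (-65.8 − j9.49)/(84.2 − j9.49), |Γ_s| = 0.784
VSWR = (1 + |Γ_s|)/(1 − |Γ_s|)

VSWR ≈ 8.26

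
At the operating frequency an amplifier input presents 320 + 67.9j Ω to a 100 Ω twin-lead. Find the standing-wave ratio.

Γ = (Z_L − Z_0)/(Z_L + Z_0) = (220 + j67.9)/(420 + j67.9)
|Γ| = 230/425 = 0.541
VSWR = (1 + |Γ|)/(1 − |Γ|) = 1.54/0.459

VSWR ≈ 3.36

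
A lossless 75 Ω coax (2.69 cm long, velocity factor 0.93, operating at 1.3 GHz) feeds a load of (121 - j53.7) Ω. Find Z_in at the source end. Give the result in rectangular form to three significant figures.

Z_in ≈ 43.6 − j28.5 Ω

λ = v/f = 0.93·c / 1.3 GHz = 0.215 m
βl = 2π·l/λ = 2π × 0.125 = 45.1°
tan(βl) = tan(45.1°) = 1
Z_in = Z_0·(Z_L + jZ_0·tanβl)/(Z_0 + jZ_L·tanβl)
     = 75·(121 + j21.6)/(129 + j122)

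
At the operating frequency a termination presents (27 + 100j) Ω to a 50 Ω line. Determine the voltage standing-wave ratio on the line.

VSWR ≈ 9.7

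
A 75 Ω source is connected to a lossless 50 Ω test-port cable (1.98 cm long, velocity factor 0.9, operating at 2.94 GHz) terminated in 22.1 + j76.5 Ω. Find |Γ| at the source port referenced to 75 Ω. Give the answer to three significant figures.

|Γ| ≈ 0.793

λ = v/f = 0.9·c / 2.94 GHz = 0.0918 m
βl = 2π·l/λ = 2π × 0.216 = 77.6°
tan(βl) = 4.55
Z_in = Z_0·(Z_L + jZ_0·tanβl)/(Z_0 + jZ_L·tanβl) = 12.1 − j46.9 Ω
Γ_s = (Z_in − Z_s)/(Z_in + Z_s) = (-62.9 − j46.9)/(87.1 − j46.9), |Γ_s| = 0.793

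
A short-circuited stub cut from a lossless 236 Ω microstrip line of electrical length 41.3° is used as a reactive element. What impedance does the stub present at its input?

tan(βl) = 0.879
For a short-circuited stub, Z_in = jZ_0·tan(βl)

Z_in ≈ +j207 Ω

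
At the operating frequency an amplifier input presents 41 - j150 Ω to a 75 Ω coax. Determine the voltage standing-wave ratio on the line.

Γ = (Z_L − Z_0)/(Z_L + Z_0) = (-34 − j150)/(116 − j150)
|Γ| = 154/190 = 0.811
VSWR = (1 + |Γ|)/(1 − |Γ|) = 1.81/0.189

VSWR ≈ 9.59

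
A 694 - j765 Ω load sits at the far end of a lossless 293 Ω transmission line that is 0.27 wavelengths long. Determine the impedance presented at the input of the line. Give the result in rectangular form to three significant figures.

Z_in ≈ 59.8 + j99.8 Ω

βl = 2π × 0.27 = 97.2°
tan(βl) = tan(97.2°) = -7.92
Z_in = Z_0·(Z_L + jZ_0·tanβl)/(Z_0 + jZ_L·tanβl)
     = 293·(694 − j3080)/(-5760 − j5490)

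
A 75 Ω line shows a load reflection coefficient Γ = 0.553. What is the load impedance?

Z_L = Z_0·(1 + Γ)/(1 − Γ) = 75·(1.55)/(0.447)

Z_L ≈ 261 Ω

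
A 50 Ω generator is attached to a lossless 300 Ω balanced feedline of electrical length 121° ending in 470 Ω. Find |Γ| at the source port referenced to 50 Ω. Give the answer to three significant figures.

tan(βl) = -1.66
Z_in = Z_0·(Z_L + jZ_0·tanβl)/(Z_0 + jZ_L·tanβl) = 227 + j93.1 Ω
Γ_s = (Z_in − Z_s)/(Z_in + Z_s) = (177 + j93.1)/(277 + j93.1), |Γ_s| = 0.685

|Γ| ≈ 0.685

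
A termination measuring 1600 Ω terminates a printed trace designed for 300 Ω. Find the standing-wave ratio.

VSWR ≈ 5.33

For a purely resistive load, VSWR = R_L/Z_0 or Z_0/R_L (whichever > 1) = 1600/300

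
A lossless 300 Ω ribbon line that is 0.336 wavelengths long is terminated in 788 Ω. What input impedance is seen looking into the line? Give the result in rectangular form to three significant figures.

βl = 2π × 0.336 = 121°
tan(βl) = tan(121°) = -1.67
Z_in = Z_0·(Z_L + jZ_0·tanβl)/(Z_0 + jZ_L·tanβl)
     = 300·(788 − j500)/(300 − j1310)

Z_in ≈ 148 + j146 Ω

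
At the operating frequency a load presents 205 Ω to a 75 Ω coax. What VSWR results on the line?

For a purely resistive load, VSWR = R_L/Z_0 or Z_0/R_L (whichever > 1) = 205/75

VSWR ≈ 2.73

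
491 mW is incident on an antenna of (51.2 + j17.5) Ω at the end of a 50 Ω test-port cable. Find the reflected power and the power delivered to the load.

|Γ| = |(1.2 + j17.5)/(101.2 + j17.5)| = 0.171
|Γ|² = 0.0292
P_refl = |Γ|²·P_inc = 14.3 mW, P_del = (1 − |Γ|²)·P_inc = 477 mW

P_reflected ≈ 14.3 mW; P_delivered ≈ 477 mW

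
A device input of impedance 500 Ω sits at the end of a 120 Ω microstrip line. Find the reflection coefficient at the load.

Γ = (Z_L − Z_0)/(Z_L + Z_0) = (500 − 120)/(500 + 120) = 380/620

Γ = 0.613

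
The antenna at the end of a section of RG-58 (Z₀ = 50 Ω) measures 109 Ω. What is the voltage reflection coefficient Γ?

Γ = 0.371

Γ = (Z_L − Z_0)/(Z_L + Z_0) = (109 − 50)/(109 + 50) = 59/159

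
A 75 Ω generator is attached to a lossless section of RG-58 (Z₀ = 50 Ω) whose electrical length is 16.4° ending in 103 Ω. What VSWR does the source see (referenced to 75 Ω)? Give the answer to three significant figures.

VSWR ≈ 1.57

tan(βl) = 0.294
Z_in = Z_0·(Z_L + jZ_0·tanβl)/(Z_0 + jZ_L·tanβl) = 81.8 − j34.9 Ω
Γ_s = (Z_in − Z_s)/(Z_in + Z_s) = (6.84 − j34.9)/(157 − j34.9), |Γ_s| = 0.221
VSWR = (1 + |Γ_s|)/(1 − |Γ_s|)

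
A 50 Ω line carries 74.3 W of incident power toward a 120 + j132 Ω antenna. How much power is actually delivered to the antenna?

P_delivered ≈ 38.5 W

|Γ| = |(70 + j132)/(170 + j132)| = 0.694
|Γ|² = 0.482
P_refl = |Γ|²·P_inc = 35.8 W, P_del = (1 − |Γ|²)·P_inc = 38.5 W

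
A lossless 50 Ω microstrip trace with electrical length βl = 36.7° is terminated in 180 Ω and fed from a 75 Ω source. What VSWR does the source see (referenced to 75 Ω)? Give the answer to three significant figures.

VSWR ≈ 3.52

tan(βl) = 0.745
Z_in = Z_0·(Z_L + jZ_0·tanβl)/(Z_0 + jZ_L·tanβl) = 34.1 − j54.4 Ω
Γ_s = (Z_in − Z_s)/(Z_in + Z_s) = (-40.9 − j54.4)/(109 − j54.4), |Γ_s| = 0.558
VSWR = (1 + |Γ_s|)/(1 − |Γ_s|)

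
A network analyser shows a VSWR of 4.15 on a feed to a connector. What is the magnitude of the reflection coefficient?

|Γ| = (S − 1)/(S + 1) = (4.15 − 1)/(4.15 + 1) = 3.15/5.15

|Γ| ≈ 0.612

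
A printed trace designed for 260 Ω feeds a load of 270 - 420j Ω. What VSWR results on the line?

VSWR ≈ 4.28

Γ = (Z_L − Z_0)/(Z_L + Z_0) = (10 − j420)/(530 − j420)
|Γ| = 420/676 = 0.621
VSWR = (1 + |Γ|)/(1 − |Γ|) = 1.62/0.379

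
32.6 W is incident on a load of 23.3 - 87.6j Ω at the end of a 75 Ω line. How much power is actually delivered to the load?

|Γ| = |(-51.7 − j87.6)/(98.3 − j87.6)| = 0.773
|Γ|² = 0.597
P_refl = |Γ|²·P_inc = 19.5 W, P_del = (1 − |Γ|²)·P_inc = 13.1 W

P_delivered ≈ 13.1 W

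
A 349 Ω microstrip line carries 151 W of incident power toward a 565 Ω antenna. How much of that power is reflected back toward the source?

Γ = (565 − 349)/(565 + 349) = 0.236
|Γ|² = 0.0558
P_refl = |Γ|²·P_inc = 8.43 W, P_del = (1 − |Γ|²)·P_inc = 143 W

P_reflected ≈ 8.43 W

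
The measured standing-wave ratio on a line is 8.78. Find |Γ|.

|Γ| ≈ 0.796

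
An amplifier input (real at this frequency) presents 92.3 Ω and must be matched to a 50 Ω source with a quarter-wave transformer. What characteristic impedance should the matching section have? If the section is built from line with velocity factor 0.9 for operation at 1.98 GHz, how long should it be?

Z_qwt = √(Z_0·R_L) = √(50 × 92.3) = √4615
λ = 0.9·c/f = 0.136 m, so l = λ/4 = 0.0341 m

Z_qwt ≈ 67.9 Ω; length ≈ 3.41 cm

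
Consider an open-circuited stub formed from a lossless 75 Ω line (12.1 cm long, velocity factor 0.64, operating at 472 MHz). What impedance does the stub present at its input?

Z_in ≈ +j23.1 Ω

λ = v/f = 0.64·c / 472 MHz = 0.407 m
βl = 2π·l/λ = 2π × 0.297 = 107°
tan(βl) = -3.25
For an open-circuited stub, Z_in = −jZ_0·cot(βl) = −jZ_0/tan(βl)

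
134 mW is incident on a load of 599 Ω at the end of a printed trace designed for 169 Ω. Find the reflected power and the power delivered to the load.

P_reflected ≈ 42 mW; P_delivered ≈ 92 mW

Γ = (599 − 169)/(599 + 169) = 0.56
|Γ|² = 0.313
P_refl = |Γ|²·P_inc = 42 mW, P_del = (1 − |Γ|²)·P_inc = 92 mW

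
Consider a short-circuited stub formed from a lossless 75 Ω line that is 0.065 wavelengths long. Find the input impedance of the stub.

Z_in ≈ +j32.5 Ω

βl = 2π × 0.065 = 23.4°
tan(βl) = 0.433
For a short-circuited stub, Z_in = jZ_0·tan(βl)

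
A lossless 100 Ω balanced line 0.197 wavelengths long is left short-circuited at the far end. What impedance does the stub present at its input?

βl = 2π × 0.197 = 70.9°
tan(βl) = 2.89
For a short-circuited stub, Z_in = jZ_0·tan(βl)

Z_in ≈ +j289 Ω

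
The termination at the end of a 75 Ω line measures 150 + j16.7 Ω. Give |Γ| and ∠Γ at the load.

Γ ≈ 0.341 ∠ 8.31°

Γ = (Z_L − Z_0)/(Z_L + Z_0) = (75 + j16.7)/(225 + j16.7)
|Γ| = 76.8/226 = 0.341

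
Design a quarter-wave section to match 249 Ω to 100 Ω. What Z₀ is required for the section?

Z_qwt = √(Z_0·R_L) = √(100 × 249) = √24900

Z_qwt ≈ 158 Ω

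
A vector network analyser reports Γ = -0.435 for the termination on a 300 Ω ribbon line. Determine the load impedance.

Z_L ≈ 118 Ω

Z_L = Z_0·(1 + Γ)/(1 − Γ) = 300·(0.565)/(1.44)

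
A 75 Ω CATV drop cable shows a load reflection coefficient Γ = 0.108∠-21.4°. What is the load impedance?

Z_L ≈ 91.4 − j7.29 Ω

Z_L = Z_0·(1 + Γ)/(1 − Γ) = 75·(1.1 − j0.0394)/(0.899 + j0.0394)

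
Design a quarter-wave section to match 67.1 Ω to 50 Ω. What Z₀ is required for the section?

Z_qwt ≈ 57.9 Ω

Z_qwt = √(Z_0·R_L) = √(50 × 67.1) = √3355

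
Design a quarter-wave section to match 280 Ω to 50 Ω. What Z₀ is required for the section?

Z_qwt ≈ 118 Ω

Z_qwt = √(Z_0·R_L) = √(50 × 280) = √14000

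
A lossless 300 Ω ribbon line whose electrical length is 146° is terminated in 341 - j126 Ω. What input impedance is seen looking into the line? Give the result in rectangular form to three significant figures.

tan(βl) = tan(146°) = -0.675
Z_in = Z_0·(Z_L + jZ_0·tanβl)/(Z_0 + jZ_L·tanβl)
     = 300·(341 − j328)/(215 − j230)

Z_in ≈ 450 + j23.7 Ω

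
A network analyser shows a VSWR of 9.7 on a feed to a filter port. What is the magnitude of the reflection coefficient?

|Γ| = (S − 1)/(S + 1) = (9.7 − 1)/(9.7 + 1) = 8.7/10.7

|Γ| ≈ 0.813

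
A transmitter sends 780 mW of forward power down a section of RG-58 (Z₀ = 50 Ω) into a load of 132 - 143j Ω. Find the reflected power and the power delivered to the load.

|Γ| = |(82 − j143)/(182 − j143)| = 0.712
|Γ|² = 0.507
P_refl = |Γ|²·P_inc = 396 mW, P_del = (1 − |Γ|²)·P_inc = 384 mW

P_reflected ≈ 396 mW; P_delivered ≈ 384 mW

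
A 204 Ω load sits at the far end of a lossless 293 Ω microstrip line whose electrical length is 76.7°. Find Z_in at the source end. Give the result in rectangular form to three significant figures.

tan(βl) = tan(76.7°) = 4.23
Z_in = Z_0·(Z_L + jZ_0·tanβl)/(Z_0 + jZ_L·tanβl)
     = 293·(204 + j1240)/(293 + j863)

Z_in ≈ 398 + j66 Ω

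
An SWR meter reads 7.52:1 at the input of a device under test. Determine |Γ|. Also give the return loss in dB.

|Γ| ≈ 0.765; return loss ≈ 2.32 dB

|Γ| = (S − 1)/(S + 1) = (7.52 − 1)/(7.52 + 1) = 6.52/8.52
RL = −20·log₁₀|Γ| = −20·log₁₀(0.765)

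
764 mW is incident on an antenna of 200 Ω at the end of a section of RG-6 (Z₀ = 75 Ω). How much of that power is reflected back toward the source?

Γ = (200 − 75)/(200 + 75) = 0.455
|Γ|² = 0.207
P_refl = |Γ|²·P_inc = 158 mW, P_del = (1 − |Γ|²)·P_inc = 606 mW

P_reflected ≈ 158 mW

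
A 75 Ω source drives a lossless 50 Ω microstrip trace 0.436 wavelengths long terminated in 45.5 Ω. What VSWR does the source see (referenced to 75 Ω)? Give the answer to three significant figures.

βl = 2π × 0.436 = 157°
tan(βl) = -0.425
Z_in = Z_0·(Z_L + jZ_0·tanβl)/(Z_0 + jZ_L·tanβl) = 46.7 − j3.18 Ω
Γ_s = (Z_in − Z_s)/(Z_in + Z_s) = (-28.3 − j3.18)/(122 − j3.18), |Γ_s| = 0.234
VSWR = (1 + |Γ_s|)/(1 − |Γ_s|)

VSWR ≈ 1.61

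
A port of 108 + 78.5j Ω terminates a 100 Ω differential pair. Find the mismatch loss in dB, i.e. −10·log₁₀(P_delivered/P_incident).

mismatch loss ≈ 0.585 dB

Γ = (8 + j78.5)/(208 + j78.5), |Γ| = 0.355
|Γ|² = 0.126, so P_del/P_inc = 1 − |Γ|² = 0.874
ML = −10·log₁₀(1 − |Γ|²)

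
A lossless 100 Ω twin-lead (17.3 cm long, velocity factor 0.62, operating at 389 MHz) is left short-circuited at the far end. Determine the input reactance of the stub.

λ = v/f = 0.62·c / 389 MHz = 0.478 m
βl = 2π·l/λ = 2π × 0.362 = 130°
tan(βl) = -1.18
For a short-circuited stub, Z_in = jZ_0·tan(βl)

X_in ≈ -118 Ω (capacitive)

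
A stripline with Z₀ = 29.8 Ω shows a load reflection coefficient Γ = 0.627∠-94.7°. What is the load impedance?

Z_L ≈ 12.1 − j24.9 Ω

Z_L = Z_0·(1 + Γ)/(1 − Γ) = 29.8·(0.949 − j0.625)/(1.05 + j0.625)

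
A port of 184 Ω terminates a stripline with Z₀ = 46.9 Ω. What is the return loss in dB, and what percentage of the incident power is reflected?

RL ≈ 4.53 dB; 35.3% of incident power reflected

Γ = (184 − 46.9)/(184 + 46.9) = 0.594
RL = −20·log₁₀(0.594) = 4.53 dB
P_refl/P_inc = |Γ|² = 0.353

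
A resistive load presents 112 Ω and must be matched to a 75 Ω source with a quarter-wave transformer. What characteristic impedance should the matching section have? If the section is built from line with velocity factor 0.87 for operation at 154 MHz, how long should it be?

Z_qwt ≈ 91.7 Ω; length ≈ 42.4 cm

Z_qwt = √(Z_0·R_L) = √(75 × 112) = √8400
λ = 0.87·c/f = 1.69 m, so l = λ/4 = 0.424 m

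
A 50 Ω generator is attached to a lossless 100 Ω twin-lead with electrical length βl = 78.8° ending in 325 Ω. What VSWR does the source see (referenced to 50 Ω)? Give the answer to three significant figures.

tan(βl) = 5.05
Z_in = Z_0·(Z_L + jZ_0·tanβl)/(Z_0 + jZ_L·tanβl) = 31.9 − j17.9 Ω
Γ_s = (Z_in − Z_s)/(Z_in + Z_s) = (-18.1 − j17.9)/(81.9 − j17.9), |Γ_s| = 0.304
VSWR = (1 + |Γ_s|)/(1 − |Γ_s|)

VSWR ≈ 1.87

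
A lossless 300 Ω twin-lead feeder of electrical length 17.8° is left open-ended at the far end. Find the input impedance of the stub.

Z_in ≈ −j934 Ω

tan(βl) = 0.321
For an open-ended stub, Z_in = −jZ_0·cot(βl) = −jZ_0/tan(βl)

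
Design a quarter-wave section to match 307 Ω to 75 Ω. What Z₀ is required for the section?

Z_qwt ≈ 152 Ω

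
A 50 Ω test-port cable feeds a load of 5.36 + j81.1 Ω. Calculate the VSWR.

VSWR ≈ 33.9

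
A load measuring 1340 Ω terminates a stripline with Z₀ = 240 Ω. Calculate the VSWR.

VSWR ≈ 5.58

Γ = (1340 − 240)/(1340 + 240) = 0.696
VSWR = (1 + 0.696)/(1 − 0.696)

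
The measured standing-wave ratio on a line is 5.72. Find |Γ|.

|Γ| = (S − 1)/(S + 1) = (5.72 − 1)/(5.72 + 1) = 4.72/6.72

|Γ| ≈ 0.702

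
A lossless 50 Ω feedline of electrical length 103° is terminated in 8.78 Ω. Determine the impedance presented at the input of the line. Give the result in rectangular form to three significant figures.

tan(βl) = tan(103°) = -4.33
Z_in = Z_0·(Z_L + jZ_0·tanβl)/(Z_0 + jZ_L·tanβl)
     = 50·(8.78 − j217)/(50 − j38)

Z_in ≈ 110 − j133 Ω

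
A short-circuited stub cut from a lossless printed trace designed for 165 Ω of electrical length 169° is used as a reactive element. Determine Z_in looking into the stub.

tan(βl) = -0.194
For a short-circuited stub, Z_in = jZ_0·tan(βl)

Z_in ≈ −j32.1 Ω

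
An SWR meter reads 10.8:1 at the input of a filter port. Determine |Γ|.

|Γ| ≈ 0.831

|Γ| = (S − 1)/(S + 1) = (10.8 − 1)/(10.8 + 1) = 9.8/11.8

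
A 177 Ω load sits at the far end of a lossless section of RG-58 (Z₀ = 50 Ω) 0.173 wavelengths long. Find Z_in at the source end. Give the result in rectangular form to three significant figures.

βl = 2π × 0.173 = 62.3°
tan(βl) = tan(62.3°) = 1.9
Z_in = Z_0·(Z_L + jZ_0·tanβl)/(Z_0 + jZ_L·tanβl)
     = 50·(177 + j95.2)/(50 + j337)

Z_in ≈ 17.6 − j23.7 Ω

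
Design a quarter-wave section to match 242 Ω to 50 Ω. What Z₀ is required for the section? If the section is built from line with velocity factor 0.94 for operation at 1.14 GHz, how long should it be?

Z_qwt ≈ 110 Ω; length ≈ 6.18 cm

Z_qwt = √(Z_0·R_L) = √(50 × 242) = √12100
λ = 0.94·c/f = 0.247 m, so l = λ/4 = 0.0618 m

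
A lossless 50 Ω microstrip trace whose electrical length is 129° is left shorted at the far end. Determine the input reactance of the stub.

X_in ≈ -61.7 Ω (capacitive)

tan(βl) = -1.23
For a shorted stub, Z_in = jZ_0·tan(βl)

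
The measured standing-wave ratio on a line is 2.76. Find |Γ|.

|Γ| = (S − 1)/(S + 1) = (2.76 − 1)/(2.76 + 1) = 1.76/3.76

|Γ| ≈ 0.468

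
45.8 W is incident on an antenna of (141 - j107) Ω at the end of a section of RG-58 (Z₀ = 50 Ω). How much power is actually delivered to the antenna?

|Γ| = |(91 − j107)/(191 − j107)| = 0.642
|Γ|² = 0.412
P_refl = |Γ|²·P_inc = 18.9 W, P_del = (1 − |Γ|²)·P_inc = 26.9 W

P_delivered ≈ 26.9 W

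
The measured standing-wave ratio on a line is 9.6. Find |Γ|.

|Γ| = (S − 1)/(S + 1) = (9.6 − 1)/(9.6 + 1) = 8.6/10.6

|Γ| ≈ 0.811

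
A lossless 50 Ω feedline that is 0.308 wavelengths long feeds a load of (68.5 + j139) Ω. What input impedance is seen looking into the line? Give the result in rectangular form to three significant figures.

βl = 2π × 0.308 = 111°
tan(βl) = tan(111°) = -2.62
Z_in = Z_0·(Z_L + jZ_0·tanβl)/(Z_0 + jZ_L·tanβl)
     = 50·(68.5 + j7.93)/(414 − j180)

Z_in ≈ 6.61 + j3.82 Ω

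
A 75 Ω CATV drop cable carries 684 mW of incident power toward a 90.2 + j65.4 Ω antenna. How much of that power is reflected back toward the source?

|Γ| = |(15.2 + j65.4)/(165.2 + j65.4)| = 0.378
|Γ|² = 0.143
P_refl = |Γ|²·P_inc = 97.7 mW, P_del = (1 − |Γ|²)·P_inc = 586 mW

P_reflected ≈ 97.7 mW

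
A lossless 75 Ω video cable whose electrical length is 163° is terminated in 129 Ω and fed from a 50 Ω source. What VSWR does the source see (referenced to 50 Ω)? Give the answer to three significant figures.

tan(βl) = -0.306
Z_in = Z_0·(Z_L + jZ_0·tanβl)/(Z_0 + jZ_L·tanβl) = 111 + j35.2 Ω
Γ_s = (Z_in − Z_s)/(Z_in + Z_s) = (60.5 + j35.2)/(161 + j35.2), |Γ_s| = 0.426
VSWR = (1 + |Γ_s|)/(1 − |Γ_s|)

VSWR ≈ 2.48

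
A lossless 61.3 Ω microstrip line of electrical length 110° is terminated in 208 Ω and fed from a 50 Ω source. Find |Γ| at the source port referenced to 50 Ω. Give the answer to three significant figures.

|Γ| ≈ 0.492

tan(βl) = -2.75
Z_in = Z_0·(Z_L + jZ_0·tanβl)/(Z_0 + jZ_L·tanβl) = 20.2 + j20.1 Ω
Γ_s = (Z_in − Z_s)/(Z_in + Z_s) = (-29.8 + j20.1)/(70.2 + j20.1), |Γ_s| = 0.492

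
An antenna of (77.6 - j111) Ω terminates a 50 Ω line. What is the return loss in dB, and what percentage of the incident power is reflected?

Γ = (27.6 − j111)/(127.6 − j111), |Γ| = 0.676
RL = −20·log₁₀(0.676) = 3.4 dB
P_refl/P_inc = |Γ|² = 0.457

RL ≈ 3.4 dB; 45.7% of incident power reflected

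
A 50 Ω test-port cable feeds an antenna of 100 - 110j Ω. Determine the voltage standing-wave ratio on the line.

Γ = (Z_L − Z_0)/(Z_L + Z_0) = (50 − j110)/(150 − j110)
|Γ| = 121/186 = 0.65
VSWR = (1 + |Γ|)/(1 − |Γ|) = 1.65/0.35

VSWR ≈ 4.71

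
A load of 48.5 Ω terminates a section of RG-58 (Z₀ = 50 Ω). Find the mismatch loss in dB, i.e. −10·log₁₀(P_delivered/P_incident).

mismatch loss ≈ 0.00101 dB

Γ = (48.5 − 50)/(48.5 + 50) = -0.0152
|Γ|² = 0.000232, so P_del/P_inc = 1 − |Γ|² = 1
ML = −10·log₁₀(1 − |Γ|²)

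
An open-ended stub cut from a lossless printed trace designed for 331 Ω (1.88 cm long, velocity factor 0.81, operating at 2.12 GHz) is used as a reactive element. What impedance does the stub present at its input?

Z_in ≈ −j199 Ω

λ = v/f = 0.81·c / 2.12 GHz = 0.115 m
βl = 2π·l/λ = 2π × 0.164 = 59°
tan(βl) = 1.67
For an open-ended stub, Z_in = −jZ_0·cot(βl) = −jZ_0/tan(βl)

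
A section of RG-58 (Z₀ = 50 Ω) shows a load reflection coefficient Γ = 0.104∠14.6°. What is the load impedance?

Z_L = Z_0·(1 + Γ)/(1 − Γ) = 50·(1.1 + j0.0262)/(0.899 − j0.0262)

Z_L ≈ 61.1 + j3.24 Ω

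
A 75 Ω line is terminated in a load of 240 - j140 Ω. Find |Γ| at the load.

|Γ| ≈ 0.628

Γ = (Z_L − Z_0)/(Z_L + Z_0) = (165 − j140)/(315 − j140)
|Γ| = 216/345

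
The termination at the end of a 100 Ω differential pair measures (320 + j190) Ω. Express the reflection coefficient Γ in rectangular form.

Γ ≈ 0.605 + j0.179

Γ = (Z_L − Z_0)/(Z_L + Z_0) = (220 + j190)/(420 + j190)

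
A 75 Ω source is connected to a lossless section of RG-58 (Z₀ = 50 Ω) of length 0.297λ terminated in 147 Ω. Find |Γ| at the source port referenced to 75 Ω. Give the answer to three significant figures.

|Γ| ≈ 0.617

βl = 2π × 0.297 = 107°
tan(βl) = -3.29
Z_in = Z_0·(Z_L + jZ_0·tanβl)/(Z_0 + jZ_L·tanβl) = 18.4 + j13.3 Ω
Γ_s = (Z_in − Z_s)/(Z_in + Z_s) = (-56.6 + j13.3)/(93.4 + j13.3), |Γ_s| = 0.617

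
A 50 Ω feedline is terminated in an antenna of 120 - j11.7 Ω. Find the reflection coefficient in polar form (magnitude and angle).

Γ ≈ 0.416 ∠ -5.55°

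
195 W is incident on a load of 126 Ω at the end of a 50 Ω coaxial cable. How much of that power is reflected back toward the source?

P_reflected ≈ 36.4 W

Γ = (126 − 50)/(126 + 50) = 0.432
|Γ|² = 0.186
P_refl = |Γ|²·P_inc = 36.4 W, P_del = (1 − |Γ|²)·P_inc = 159 W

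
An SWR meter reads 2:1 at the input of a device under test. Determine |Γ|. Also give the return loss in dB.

|Γ| ≈ 0.333; return loss ≈ 9.54 dB

|Γ| = (S − 1)/(S + 1) = (2 − 1)/(2 + 1) = 1/3
RL = −20·log₁₀|Γ| = −20·log₁₀(0.333)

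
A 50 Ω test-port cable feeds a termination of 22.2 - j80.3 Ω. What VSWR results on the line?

VSWR ≈ 8.39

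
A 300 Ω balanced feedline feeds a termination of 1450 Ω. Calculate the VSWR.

For a purely resistive load, VSWR = R_L/Z_0 or Z_0/R_L (whichever > 1) = 1450/300

VSWR ≈ 4.83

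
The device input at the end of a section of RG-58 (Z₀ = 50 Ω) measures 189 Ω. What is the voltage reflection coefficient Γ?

Γ = (Z_L − Z_0)/(Z_L + Z_0) = (189 − 50)/(189 + 50) = 139/239

Γ = 0.582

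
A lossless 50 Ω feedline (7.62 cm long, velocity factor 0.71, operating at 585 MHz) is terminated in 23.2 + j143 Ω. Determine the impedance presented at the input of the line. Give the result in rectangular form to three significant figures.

λ = v/f = 0.71·c / 585 MHz = 0.364 m
βl = 2π·l/λ = 2π × 0.209 = 75.3°
tan(βl) = tan(75.3°) = 3.82
Z_in = Z_0·(Z_L + jZ_0·tanβl)/(Z_0 + jZ_L·tanβl)
     = 50·(23.2 + j334)/(-497 + j88.7)

Z_in ≈ 3.56 − j33 Ω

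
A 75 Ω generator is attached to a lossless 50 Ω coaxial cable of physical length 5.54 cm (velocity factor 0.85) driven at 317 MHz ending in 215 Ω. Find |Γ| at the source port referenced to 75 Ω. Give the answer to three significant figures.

|Γ| ≈ 0.558

λ = v/f = 0.85·c / 317 MHz = 0.804 m
βl = 2π·l/λ = 2π × 0.0689 = 24.8°
tan(βl) = 0.462
Z_in = Z_0·(Z_L + jZ_0·tanβl)/(Z_0 + jZ_L·tanβl) = 52.8 − j81.7 Ω
Γ_s = (Z_in − Z_s)/(Z_in + Z_s) = (-22.2 − j81.7)/(128 − j81.7), |Γ_s| = 0.558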